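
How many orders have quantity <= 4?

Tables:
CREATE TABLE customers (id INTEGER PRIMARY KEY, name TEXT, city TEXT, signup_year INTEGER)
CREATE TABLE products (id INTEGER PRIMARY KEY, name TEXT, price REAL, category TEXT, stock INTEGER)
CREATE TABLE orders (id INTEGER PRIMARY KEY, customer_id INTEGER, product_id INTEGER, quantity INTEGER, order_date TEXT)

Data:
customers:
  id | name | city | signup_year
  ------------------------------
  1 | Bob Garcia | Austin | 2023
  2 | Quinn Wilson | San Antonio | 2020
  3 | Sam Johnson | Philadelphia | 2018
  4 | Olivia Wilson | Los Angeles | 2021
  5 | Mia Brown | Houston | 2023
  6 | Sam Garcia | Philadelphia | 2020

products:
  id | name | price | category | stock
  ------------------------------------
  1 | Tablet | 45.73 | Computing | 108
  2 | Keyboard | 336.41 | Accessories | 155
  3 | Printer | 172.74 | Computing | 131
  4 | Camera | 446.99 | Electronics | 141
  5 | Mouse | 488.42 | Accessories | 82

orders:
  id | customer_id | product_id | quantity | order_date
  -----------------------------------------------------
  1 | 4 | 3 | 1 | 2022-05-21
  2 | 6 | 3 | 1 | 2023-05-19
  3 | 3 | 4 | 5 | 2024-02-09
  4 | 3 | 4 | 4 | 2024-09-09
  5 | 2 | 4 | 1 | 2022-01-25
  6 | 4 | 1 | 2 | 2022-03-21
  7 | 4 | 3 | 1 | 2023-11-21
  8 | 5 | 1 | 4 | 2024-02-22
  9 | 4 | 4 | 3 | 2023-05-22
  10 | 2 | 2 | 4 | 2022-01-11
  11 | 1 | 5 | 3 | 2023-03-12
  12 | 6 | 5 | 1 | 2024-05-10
SELECT COUNT(*) FROM orders WHERE quantity <= 4

Execution result:
11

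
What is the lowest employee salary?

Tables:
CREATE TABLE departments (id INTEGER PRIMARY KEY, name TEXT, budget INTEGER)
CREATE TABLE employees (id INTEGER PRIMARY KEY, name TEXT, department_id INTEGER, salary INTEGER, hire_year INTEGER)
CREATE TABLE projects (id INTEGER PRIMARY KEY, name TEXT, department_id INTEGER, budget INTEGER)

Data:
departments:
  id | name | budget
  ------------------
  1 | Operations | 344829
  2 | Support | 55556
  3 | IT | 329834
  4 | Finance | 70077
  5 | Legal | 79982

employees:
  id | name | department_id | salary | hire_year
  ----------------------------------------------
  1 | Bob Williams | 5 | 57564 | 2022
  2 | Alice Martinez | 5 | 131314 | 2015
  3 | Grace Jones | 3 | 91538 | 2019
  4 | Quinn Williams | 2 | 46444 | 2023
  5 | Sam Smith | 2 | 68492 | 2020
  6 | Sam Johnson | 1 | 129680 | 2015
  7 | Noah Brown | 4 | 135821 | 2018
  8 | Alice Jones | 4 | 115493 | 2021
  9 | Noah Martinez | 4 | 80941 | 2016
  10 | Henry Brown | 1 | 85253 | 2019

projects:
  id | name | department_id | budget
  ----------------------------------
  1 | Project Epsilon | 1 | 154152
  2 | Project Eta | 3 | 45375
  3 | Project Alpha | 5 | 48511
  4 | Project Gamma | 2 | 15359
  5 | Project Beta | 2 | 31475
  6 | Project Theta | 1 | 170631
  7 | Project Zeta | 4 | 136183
SELECT MIN(salary) FROM employees

Execution result:
46444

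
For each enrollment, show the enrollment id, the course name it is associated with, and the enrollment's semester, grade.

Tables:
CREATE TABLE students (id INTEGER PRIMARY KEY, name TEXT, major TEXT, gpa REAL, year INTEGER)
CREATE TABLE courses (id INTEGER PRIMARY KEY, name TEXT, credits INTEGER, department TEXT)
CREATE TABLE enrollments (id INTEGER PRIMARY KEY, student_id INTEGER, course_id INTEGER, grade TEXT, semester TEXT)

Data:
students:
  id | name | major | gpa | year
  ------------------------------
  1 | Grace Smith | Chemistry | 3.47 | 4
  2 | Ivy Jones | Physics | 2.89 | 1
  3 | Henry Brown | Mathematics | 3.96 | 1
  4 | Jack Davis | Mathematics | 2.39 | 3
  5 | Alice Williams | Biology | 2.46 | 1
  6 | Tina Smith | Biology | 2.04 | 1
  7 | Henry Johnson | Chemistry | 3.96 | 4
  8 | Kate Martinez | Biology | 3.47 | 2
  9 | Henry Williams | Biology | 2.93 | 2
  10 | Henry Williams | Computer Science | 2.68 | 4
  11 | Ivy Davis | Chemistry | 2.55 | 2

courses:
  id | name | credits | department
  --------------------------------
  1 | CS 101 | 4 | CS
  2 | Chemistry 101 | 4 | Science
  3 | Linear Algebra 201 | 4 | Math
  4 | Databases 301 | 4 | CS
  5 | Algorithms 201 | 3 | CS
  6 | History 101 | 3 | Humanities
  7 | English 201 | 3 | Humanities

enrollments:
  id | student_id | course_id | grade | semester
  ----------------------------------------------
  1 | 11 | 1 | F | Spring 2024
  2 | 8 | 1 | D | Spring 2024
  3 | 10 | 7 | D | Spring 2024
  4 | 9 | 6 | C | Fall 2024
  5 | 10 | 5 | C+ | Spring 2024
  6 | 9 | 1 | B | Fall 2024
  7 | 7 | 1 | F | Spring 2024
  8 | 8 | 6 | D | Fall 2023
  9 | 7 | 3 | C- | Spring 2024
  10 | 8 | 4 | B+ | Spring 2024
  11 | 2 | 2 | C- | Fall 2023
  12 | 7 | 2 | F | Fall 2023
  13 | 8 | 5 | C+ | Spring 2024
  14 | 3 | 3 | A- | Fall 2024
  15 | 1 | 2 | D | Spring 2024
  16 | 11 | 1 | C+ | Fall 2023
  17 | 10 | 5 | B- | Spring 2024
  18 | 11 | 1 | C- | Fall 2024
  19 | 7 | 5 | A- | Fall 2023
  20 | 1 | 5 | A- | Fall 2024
SELECT c.id, p.name AS course, c.semester, c.grade FROM enrollments c JOIN courses p ON c.course_id = p.id

Execution result:
id | course | semester | grade
1 | CS 101 | Spring 2024 | F
2 | CS 101 | Spring 2024 | D
3 | English 201 | Spring 2024 | D
4 | History 101 | Fall 2024 | C
5 | Algorithms 201 | Spring 2024 | C+
6 | CS 101 | Fall 2024 | B
7 | CS 101 | Spring 2024 | F
8 | History 101 | Fall 2023 | D
9 | Linear Algebra 201 | Spring 2024 | C-
10 | Databases 301 | Spring 2024 | B+
11 | Chemistry 101 | Fall 2023 | C-
12 | Chemistry 101 | Fall 2023 | F
13 | Algorithms 201 | Spring 2024 | C+
14 | Linear Algebra 201 | Fall 2024 | A-
15 | Chemistry 101 | Spring 2024 | D
16 | CS 101 | Fall 2023 | C+
17 | Algorithms 201 | Spring 2024 | B-
18 | CS 101 | Fall 2024 | C-
19 | Algorithms 201 | Fall 2023 | A-
20 | Algorithms 201 | Fall 2024 | A-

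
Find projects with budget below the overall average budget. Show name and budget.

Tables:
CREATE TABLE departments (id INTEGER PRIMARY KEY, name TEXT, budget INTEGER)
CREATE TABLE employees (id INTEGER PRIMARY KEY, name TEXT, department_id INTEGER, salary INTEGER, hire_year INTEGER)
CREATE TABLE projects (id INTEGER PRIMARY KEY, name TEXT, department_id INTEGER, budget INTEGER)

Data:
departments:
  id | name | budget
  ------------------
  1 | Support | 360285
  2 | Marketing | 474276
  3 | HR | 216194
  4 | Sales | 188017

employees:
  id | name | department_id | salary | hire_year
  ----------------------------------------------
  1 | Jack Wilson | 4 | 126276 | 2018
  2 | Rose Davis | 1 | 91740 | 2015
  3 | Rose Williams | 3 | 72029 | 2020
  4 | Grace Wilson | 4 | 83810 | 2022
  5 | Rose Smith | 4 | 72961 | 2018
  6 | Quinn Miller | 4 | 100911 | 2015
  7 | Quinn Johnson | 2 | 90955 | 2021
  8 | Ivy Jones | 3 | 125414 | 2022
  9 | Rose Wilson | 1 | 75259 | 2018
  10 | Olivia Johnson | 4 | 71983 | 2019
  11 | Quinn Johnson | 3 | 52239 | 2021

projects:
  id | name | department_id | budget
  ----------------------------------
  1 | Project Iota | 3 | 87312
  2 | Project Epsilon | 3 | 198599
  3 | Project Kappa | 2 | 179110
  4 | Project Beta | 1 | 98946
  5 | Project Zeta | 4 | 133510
SELECT name, budget FROM projects WHERE budget < (SELECT AVG(budget) FROM projects)

Execution result:
name | budget
Project Iota | 87312
Project Beta | 98946
Project Zeta | 133510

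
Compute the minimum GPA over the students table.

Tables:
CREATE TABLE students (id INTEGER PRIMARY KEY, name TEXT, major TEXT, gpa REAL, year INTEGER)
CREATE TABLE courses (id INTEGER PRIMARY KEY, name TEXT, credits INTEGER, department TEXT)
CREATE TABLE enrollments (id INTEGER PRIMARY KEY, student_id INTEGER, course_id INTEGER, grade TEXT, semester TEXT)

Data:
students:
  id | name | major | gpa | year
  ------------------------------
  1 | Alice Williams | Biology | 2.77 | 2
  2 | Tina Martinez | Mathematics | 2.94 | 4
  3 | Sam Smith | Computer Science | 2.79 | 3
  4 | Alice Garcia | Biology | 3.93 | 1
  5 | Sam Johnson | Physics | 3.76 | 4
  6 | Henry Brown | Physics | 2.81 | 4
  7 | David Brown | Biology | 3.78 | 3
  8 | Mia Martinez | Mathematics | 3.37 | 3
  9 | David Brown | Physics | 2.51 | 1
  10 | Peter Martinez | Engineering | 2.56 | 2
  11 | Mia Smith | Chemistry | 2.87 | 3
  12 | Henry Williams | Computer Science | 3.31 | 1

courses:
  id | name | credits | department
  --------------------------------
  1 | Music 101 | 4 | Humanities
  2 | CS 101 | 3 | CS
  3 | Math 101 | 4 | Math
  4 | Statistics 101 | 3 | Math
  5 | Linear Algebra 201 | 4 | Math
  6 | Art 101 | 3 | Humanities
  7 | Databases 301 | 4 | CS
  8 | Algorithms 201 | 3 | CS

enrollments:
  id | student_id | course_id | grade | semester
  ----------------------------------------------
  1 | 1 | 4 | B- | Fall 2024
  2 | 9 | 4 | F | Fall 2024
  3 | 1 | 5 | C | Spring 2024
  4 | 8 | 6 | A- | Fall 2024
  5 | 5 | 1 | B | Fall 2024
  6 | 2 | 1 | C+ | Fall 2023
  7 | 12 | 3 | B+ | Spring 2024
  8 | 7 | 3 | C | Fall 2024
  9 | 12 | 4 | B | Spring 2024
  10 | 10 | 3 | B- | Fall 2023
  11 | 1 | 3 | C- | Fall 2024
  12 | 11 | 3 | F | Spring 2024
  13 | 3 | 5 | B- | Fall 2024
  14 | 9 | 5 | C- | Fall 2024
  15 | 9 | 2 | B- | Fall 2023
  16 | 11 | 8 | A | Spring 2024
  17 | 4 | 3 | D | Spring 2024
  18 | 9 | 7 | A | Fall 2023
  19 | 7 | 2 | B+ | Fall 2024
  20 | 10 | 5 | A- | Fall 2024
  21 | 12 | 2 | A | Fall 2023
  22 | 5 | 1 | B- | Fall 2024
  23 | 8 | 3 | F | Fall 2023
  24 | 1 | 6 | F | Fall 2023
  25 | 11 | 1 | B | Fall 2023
SELECT MIN(gpa) FROM students

Execution result:
2.51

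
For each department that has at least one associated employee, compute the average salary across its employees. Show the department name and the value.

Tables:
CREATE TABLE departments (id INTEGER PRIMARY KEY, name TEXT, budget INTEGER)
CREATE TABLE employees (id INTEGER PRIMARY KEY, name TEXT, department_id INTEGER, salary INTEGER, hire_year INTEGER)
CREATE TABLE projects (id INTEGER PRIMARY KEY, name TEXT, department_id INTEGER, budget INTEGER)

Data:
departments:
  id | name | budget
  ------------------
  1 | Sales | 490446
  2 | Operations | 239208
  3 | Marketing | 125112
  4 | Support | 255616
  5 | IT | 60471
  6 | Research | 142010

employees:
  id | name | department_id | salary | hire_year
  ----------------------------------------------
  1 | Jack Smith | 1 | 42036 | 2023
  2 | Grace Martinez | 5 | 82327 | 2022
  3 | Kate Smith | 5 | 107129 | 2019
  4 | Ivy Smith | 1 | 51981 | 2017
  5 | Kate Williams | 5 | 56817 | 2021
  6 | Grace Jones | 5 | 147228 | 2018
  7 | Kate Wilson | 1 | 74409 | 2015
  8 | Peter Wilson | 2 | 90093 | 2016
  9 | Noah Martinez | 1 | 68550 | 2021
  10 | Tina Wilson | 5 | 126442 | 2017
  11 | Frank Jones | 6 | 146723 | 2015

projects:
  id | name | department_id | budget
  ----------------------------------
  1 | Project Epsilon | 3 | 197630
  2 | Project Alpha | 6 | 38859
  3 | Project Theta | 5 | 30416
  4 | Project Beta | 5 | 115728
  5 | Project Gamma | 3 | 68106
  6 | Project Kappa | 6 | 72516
SELECT p.name, AVG(c.salary) AS avg_salary FROM employees c JOIN departments p ON c.department_id = p.id GROUP BY p.id, p.name

Execution result:
name | avg_salary
Sales | 59244.00
Operations | 90093.00
IT | 103988.60
Research | 146723.00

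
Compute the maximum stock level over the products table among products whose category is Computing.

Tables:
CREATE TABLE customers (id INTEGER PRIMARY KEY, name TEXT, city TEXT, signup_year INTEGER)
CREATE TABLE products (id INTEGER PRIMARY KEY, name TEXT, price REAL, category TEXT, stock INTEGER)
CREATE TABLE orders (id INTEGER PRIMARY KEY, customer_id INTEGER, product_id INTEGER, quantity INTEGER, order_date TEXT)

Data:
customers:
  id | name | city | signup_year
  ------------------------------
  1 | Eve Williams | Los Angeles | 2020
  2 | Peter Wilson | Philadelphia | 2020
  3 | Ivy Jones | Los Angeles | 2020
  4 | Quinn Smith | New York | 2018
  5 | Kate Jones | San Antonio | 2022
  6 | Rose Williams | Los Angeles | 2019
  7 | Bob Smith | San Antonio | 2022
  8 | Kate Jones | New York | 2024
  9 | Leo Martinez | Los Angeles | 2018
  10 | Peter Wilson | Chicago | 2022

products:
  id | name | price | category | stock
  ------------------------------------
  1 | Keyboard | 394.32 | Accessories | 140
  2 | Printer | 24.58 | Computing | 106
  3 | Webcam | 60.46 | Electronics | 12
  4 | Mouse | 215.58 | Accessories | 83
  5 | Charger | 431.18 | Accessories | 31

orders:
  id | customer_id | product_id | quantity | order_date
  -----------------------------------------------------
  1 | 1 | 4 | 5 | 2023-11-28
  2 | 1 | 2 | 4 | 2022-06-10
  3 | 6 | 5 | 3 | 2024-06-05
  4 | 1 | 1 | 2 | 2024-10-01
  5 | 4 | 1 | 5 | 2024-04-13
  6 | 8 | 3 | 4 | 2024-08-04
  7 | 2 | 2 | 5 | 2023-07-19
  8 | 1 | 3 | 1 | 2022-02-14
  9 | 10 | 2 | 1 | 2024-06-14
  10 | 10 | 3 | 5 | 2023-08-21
SELECT MAX(stock) FROM products WHERE category = 'Computing'

Execution result:
106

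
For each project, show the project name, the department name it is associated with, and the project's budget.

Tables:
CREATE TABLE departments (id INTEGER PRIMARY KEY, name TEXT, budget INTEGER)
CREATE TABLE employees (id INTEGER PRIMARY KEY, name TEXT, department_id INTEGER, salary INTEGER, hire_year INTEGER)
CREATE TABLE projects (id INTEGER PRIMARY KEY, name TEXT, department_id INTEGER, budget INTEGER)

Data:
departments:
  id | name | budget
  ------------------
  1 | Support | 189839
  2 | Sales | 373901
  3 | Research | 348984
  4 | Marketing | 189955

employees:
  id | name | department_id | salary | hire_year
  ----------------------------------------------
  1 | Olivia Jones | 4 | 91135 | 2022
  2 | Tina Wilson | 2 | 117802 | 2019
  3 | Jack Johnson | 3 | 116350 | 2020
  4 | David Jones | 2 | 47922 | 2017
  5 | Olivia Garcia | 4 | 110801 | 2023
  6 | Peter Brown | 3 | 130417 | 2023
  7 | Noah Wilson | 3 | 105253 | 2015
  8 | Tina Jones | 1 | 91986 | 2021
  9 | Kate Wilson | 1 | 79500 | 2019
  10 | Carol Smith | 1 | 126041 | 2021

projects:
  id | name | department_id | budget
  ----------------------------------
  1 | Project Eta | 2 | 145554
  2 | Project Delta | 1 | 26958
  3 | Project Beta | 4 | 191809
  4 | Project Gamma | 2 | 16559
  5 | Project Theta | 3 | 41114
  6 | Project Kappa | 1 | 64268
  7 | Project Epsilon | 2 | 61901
SELECT c.name, p.name AS department, c.budget FROM projects c JOIN departments p ON c.department_id = p.id

Execution result:
name | department | budget
Project Eta | Sales | 145554
Project Delta | Support | 26958
Project Beta | Marketing | 191809
Project Gamma | Sales | 16559
Project Theta | Research | 41114
Project Kappa | Support | 64268
Project Epsilon | Sales | 61901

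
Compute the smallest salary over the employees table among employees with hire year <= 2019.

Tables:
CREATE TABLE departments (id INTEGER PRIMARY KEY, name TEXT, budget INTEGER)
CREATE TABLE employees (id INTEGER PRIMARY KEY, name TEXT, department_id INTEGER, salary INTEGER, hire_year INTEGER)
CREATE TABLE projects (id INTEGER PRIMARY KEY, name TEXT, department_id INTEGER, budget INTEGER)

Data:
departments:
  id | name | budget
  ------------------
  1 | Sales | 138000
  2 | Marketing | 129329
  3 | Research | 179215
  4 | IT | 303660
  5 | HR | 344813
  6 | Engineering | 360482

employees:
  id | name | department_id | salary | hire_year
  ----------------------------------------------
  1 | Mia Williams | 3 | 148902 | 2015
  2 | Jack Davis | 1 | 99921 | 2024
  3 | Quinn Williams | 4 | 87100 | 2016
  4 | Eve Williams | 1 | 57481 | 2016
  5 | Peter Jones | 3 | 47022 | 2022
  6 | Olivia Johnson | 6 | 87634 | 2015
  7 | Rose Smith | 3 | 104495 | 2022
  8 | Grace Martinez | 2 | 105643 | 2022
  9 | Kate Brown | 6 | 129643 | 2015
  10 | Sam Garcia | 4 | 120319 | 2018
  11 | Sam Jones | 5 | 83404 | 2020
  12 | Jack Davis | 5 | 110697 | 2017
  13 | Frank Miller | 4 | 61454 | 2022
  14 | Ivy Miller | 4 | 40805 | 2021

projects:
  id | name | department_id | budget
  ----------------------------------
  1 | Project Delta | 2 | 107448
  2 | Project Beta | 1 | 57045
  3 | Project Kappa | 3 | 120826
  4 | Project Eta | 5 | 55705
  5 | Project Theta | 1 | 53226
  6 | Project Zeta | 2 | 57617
SELECT MIN(salary) FROM employees WHERE hire_year <= 2019

Execution result:
57481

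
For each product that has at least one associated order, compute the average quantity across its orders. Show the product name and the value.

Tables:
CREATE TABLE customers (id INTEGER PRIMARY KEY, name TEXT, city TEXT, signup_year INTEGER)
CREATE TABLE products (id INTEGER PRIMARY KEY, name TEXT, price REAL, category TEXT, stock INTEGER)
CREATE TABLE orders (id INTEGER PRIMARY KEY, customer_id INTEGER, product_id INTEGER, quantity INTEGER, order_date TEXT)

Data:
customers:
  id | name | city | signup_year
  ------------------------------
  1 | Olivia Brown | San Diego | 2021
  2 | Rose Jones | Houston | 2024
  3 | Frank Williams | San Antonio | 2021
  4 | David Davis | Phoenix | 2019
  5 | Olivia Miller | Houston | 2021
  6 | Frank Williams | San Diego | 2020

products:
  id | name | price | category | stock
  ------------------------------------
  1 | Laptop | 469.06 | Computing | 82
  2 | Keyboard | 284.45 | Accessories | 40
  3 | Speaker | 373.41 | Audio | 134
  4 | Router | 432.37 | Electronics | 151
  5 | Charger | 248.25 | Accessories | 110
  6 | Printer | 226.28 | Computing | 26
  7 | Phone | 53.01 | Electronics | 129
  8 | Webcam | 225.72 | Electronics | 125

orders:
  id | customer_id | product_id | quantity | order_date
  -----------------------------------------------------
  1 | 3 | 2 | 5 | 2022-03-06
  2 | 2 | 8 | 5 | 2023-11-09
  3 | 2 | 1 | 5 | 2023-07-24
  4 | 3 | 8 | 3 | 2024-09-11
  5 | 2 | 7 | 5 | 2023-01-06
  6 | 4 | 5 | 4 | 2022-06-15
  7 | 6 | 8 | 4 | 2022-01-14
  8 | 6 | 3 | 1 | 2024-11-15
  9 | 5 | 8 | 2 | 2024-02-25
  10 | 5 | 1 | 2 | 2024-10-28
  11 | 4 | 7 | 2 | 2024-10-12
SELECT p.name, AVG(c.quantity) AS avg_quantity FROM orders c JOIN products p ON c.product_id = p.id GROUP BY p.id, p.name

Execution result:
name | avg_quantity
Laptop | 3.50
Keyboard | 5.00
Speaker | 1.00
Charger | 4.00
Phone | 3.50
Webcam | 3.50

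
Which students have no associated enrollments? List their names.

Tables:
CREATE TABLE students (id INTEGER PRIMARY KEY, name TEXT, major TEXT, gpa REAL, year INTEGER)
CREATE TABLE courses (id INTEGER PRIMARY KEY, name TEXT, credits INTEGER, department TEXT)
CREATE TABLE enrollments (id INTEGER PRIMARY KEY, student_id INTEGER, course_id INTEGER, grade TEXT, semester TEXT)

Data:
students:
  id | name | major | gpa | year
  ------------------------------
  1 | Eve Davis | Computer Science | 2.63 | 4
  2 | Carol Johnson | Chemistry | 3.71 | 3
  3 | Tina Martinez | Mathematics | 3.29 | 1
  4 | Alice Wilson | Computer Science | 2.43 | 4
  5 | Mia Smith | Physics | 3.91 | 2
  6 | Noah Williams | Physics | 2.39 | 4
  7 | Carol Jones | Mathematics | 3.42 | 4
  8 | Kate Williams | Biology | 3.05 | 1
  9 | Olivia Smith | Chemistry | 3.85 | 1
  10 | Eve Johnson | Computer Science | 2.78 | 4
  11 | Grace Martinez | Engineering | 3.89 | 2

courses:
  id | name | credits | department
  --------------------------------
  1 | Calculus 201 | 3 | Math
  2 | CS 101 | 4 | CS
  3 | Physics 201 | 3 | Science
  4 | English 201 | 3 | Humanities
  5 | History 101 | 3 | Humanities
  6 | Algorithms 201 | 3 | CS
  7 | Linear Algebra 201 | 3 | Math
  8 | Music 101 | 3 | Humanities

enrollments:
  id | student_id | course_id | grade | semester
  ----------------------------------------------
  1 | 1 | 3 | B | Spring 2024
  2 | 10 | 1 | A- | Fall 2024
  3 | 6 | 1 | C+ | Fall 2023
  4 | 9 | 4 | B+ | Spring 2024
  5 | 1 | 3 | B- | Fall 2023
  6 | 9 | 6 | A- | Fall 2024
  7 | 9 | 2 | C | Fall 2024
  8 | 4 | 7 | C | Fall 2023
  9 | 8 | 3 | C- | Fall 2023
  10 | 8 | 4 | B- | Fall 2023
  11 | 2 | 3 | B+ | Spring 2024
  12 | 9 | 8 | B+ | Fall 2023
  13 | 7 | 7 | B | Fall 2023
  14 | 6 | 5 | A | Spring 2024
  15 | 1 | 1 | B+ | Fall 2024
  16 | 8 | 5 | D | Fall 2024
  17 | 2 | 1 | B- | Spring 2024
SELECT p.name FROM students p LEFT JOIN enrollments c ON c.student_id = p.id WHERE c.id IS NULL

Execution result:
name
Tina Martinez
Mia Smith
Grace Martinez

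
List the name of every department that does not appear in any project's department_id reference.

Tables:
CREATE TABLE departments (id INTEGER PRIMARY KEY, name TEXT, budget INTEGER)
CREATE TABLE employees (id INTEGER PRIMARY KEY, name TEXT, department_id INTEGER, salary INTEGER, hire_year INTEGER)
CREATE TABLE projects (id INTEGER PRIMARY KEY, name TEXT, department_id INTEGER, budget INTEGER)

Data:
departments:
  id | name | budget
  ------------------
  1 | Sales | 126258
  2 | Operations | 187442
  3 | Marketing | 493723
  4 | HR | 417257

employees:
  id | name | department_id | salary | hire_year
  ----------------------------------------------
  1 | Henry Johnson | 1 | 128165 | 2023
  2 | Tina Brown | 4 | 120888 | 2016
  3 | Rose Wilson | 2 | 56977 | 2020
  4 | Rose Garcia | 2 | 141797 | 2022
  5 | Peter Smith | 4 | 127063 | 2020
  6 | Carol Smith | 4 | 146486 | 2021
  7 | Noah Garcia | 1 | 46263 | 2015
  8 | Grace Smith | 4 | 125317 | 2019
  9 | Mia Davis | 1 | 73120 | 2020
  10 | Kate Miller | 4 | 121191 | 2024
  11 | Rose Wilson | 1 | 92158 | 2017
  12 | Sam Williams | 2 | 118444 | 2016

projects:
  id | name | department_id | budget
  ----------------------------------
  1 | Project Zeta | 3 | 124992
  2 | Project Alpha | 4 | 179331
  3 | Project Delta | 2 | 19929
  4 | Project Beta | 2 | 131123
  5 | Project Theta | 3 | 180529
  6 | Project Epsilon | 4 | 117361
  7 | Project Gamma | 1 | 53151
SELECT p.name FROM departments p LEFT JOIN projects c ON c.department_id = p.id WHERE c.id IS NULL

Execution result:
(no rows)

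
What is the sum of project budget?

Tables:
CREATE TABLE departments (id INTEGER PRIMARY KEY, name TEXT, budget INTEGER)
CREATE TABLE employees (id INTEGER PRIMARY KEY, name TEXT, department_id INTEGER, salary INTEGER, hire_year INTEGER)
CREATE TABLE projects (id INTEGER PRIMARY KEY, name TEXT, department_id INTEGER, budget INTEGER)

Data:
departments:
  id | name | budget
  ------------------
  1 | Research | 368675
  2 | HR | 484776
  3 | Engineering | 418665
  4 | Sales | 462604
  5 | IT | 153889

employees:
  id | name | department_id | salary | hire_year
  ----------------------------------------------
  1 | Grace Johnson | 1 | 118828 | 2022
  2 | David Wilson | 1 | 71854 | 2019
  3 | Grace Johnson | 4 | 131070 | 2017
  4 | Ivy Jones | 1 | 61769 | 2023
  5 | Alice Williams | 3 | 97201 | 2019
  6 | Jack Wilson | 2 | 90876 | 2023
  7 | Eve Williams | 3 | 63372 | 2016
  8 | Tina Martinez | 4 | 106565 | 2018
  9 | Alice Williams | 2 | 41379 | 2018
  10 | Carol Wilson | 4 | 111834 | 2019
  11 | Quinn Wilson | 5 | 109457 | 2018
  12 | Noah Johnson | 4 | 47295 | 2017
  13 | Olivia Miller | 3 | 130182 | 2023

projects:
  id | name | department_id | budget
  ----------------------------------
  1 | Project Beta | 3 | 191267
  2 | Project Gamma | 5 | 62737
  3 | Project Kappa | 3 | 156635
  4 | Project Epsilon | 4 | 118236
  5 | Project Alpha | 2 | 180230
SELECT SUM(budget) FROM projects

Execution result:
709105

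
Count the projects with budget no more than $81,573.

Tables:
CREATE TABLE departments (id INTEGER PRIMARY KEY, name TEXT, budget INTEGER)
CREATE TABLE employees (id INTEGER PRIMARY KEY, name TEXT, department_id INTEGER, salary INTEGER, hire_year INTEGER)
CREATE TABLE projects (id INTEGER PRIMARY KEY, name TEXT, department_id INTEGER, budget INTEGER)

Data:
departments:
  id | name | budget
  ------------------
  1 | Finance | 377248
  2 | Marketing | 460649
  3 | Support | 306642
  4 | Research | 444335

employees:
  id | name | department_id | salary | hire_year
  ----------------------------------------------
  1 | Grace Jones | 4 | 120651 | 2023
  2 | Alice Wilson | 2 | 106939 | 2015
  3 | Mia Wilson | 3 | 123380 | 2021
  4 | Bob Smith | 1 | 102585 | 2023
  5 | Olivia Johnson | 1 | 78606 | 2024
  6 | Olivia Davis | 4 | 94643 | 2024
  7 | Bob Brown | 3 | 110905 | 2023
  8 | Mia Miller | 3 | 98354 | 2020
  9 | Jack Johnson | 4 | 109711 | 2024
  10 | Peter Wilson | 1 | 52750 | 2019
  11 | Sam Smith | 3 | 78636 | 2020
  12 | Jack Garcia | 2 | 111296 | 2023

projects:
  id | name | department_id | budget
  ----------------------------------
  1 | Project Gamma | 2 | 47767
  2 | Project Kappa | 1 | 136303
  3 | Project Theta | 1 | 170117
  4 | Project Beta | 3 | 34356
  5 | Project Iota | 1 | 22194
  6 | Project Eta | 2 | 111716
SELECT COUNT(*) FROM projects WHERE budget <= 81573

Execution result:
3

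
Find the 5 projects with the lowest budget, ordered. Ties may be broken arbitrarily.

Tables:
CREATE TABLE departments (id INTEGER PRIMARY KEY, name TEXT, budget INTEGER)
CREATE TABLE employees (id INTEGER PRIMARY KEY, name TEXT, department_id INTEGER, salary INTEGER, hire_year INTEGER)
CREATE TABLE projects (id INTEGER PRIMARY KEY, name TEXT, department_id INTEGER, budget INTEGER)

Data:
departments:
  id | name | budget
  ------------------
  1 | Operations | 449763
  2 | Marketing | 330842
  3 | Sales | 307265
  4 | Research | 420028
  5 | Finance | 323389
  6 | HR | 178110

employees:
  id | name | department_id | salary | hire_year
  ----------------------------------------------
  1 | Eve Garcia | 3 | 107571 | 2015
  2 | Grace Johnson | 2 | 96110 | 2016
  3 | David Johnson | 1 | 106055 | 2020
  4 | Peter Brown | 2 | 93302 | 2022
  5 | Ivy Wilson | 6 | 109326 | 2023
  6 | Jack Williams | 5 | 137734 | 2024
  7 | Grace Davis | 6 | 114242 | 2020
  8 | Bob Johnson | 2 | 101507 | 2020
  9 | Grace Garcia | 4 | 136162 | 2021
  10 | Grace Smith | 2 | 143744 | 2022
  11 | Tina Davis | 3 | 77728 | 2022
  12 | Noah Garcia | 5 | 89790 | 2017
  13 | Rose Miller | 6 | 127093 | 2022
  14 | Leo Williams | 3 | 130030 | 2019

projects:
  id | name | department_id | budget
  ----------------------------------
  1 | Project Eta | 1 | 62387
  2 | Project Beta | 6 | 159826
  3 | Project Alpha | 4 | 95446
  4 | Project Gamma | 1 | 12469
SELECT name, budget FROM projects ORDER BY budget ASC LIMIT 5

Execution result:
name | budget
Project Gamma | 12469
Project Eta | 62387
Project Alpha | 95446
Project Beta | 159826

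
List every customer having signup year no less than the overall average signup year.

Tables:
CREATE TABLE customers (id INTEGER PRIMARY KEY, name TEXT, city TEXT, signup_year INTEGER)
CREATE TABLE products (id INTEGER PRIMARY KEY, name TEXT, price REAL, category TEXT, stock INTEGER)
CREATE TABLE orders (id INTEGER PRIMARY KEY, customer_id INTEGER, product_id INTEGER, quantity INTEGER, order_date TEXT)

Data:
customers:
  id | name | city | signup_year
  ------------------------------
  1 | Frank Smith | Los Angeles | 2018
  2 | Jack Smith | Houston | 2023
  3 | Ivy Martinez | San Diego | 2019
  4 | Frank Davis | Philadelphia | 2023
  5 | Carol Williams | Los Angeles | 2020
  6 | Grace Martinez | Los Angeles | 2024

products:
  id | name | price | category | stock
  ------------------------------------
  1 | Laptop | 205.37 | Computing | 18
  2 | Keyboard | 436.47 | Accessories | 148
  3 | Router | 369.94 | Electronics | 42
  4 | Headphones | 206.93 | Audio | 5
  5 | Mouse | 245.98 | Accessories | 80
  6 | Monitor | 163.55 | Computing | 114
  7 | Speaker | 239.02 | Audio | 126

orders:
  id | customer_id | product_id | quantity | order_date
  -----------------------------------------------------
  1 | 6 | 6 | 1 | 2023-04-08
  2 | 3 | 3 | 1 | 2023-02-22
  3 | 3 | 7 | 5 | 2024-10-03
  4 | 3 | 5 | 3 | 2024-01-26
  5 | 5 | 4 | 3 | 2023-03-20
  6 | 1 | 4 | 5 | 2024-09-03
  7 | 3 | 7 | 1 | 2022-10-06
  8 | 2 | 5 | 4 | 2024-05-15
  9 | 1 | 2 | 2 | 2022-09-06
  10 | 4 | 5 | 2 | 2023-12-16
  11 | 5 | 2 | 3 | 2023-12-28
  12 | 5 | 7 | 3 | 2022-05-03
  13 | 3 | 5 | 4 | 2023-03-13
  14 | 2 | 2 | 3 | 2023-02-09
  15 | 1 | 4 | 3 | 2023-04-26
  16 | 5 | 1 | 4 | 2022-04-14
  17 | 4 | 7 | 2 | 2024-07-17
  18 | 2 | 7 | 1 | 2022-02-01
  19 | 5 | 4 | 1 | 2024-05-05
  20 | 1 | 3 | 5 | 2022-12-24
SELECT name, signup_year FROM customers WHERE signup_year >= (SELECT AVG(signup_year) FROM customers)

Execution result:
name | signup_year
Jack Smith | 2023
Frank Davis | 2023
Grace Martinez | 2024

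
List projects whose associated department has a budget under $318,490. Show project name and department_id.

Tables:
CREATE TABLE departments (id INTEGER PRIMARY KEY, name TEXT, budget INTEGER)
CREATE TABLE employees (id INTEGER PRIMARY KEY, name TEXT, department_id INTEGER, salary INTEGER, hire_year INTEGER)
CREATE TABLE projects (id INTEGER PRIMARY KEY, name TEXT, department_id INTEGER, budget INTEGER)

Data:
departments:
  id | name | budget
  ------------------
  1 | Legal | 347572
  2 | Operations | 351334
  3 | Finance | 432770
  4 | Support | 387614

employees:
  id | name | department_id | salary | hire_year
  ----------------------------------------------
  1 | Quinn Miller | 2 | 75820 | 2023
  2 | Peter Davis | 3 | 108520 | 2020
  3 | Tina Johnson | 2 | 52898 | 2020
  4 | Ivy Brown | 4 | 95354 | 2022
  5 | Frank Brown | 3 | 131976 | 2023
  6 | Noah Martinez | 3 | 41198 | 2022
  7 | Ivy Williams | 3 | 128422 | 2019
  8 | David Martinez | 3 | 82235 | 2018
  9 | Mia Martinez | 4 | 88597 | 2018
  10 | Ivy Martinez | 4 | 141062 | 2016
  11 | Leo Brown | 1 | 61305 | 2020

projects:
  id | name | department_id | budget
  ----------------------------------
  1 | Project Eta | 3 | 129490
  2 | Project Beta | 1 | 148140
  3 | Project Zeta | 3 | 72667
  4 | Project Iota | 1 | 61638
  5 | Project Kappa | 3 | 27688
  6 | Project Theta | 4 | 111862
SELECT name, department_id FROM projects WHERE department_id IN (SELECT id FROM departments WHERE budget < 318490)

Execution result:
(no rows)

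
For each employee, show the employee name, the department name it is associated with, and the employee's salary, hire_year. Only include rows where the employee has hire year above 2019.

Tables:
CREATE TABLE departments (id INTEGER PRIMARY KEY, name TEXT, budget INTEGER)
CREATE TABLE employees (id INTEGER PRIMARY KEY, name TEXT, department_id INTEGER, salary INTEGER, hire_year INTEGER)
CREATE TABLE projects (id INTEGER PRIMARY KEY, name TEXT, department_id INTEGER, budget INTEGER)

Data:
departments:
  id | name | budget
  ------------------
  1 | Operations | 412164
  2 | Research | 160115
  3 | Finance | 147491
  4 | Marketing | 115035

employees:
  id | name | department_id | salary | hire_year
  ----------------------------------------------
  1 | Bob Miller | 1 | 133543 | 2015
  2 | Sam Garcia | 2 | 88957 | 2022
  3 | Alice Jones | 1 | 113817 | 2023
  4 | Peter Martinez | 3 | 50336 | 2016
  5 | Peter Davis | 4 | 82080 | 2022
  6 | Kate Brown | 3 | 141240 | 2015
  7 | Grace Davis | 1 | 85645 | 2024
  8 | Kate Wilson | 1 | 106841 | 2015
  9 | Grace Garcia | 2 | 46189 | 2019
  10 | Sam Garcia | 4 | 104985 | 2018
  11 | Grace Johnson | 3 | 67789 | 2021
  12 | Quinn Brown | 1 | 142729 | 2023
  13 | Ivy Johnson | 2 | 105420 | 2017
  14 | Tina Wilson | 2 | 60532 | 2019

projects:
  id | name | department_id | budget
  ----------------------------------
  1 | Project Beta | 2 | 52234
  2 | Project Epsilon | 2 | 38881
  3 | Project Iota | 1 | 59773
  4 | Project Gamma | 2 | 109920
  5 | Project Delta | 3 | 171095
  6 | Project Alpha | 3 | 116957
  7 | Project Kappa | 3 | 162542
SELECT c.name, p.name AS department, c.salary, c.hire_year FROM employees c JOIN departments p ON c.department_id = p.id WHERE c.hire_year > 2019

Execution result:
name | department | salary | hire_year
Sam Garcia | Research | 88957 | 2022
Alice Jones | Operations | 113817 | 2023
Peter Davis | Marketing | 82080 | 2022
Grace Davis | Operations | 85645 | 2024
Grace Johnson | Finance | 67789 | 2021
Quinn Brown | Operations | 142729 | 2023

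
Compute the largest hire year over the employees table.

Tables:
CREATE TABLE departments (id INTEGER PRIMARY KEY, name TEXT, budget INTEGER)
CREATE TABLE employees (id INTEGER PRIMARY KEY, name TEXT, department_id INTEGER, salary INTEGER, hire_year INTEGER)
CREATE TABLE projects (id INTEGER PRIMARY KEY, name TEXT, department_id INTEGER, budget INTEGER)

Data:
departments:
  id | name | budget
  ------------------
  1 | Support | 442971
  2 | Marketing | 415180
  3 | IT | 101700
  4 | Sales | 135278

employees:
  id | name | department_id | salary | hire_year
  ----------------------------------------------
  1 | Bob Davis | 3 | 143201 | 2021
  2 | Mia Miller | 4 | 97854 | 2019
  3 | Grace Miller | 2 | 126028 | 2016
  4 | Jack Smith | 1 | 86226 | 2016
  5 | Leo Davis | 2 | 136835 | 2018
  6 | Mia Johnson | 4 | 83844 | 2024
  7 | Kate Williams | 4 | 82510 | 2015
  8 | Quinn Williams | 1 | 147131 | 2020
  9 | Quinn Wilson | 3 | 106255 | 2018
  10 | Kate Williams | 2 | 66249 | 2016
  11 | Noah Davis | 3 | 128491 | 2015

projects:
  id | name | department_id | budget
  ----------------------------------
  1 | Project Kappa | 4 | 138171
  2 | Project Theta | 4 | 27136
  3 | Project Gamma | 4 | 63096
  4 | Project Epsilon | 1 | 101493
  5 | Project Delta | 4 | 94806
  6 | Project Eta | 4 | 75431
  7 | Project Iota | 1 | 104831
SELECT MAX(hire_year) FROM employees

Execution result:
2024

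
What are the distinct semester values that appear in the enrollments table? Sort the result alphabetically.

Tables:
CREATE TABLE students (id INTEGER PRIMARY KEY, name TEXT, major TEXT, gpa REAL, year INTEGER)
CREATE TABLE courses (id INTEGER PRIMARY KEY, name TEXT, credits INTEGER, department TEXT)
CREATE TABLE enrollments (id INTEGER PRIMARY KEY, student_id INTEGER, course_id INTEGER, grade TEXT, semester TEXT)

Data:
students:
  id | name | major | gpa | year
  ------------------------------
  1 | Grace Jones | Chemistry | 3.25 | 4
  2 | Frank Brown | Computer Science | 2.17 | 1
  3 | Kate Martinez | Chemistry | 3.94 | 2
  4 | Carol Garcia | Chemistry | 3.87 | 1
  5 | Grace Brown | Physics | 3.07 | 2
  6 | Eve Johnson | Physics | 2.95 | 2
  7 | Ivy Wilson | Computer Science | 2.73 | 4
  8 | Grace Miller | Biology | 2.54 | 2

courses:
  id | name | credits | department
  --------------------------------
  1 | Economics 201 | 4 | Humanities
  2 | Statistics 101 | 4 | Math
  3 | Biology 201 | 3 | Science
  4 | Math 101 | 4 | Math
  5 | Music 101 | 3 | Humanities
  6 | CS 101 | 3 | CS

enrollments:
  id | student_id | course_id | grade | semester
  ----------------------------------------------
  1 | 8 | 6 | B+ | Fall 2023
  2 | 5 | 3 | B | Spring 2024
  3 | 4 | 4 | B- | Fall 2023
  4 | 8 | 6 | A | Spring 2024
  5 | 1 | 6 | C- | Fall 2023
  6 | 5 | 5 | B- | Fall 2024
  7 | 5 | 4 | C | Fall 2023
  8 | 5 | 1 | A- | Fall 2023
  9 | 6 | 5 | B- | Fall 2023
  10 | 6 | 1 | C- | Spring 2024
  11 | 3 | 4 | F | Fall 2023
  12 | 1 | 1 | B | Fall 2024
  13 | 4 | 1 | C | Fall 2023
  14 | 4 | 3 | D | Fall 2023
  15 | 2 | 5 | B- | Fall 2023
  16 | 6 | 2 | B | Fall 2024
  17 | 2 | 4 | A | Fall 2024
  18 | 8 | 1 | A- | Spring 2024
SELECT DISTINCT semester FROM enrollments ORDER BY semester

Execution result:
semester
Fall 2023
Fall 2024
Spring 2024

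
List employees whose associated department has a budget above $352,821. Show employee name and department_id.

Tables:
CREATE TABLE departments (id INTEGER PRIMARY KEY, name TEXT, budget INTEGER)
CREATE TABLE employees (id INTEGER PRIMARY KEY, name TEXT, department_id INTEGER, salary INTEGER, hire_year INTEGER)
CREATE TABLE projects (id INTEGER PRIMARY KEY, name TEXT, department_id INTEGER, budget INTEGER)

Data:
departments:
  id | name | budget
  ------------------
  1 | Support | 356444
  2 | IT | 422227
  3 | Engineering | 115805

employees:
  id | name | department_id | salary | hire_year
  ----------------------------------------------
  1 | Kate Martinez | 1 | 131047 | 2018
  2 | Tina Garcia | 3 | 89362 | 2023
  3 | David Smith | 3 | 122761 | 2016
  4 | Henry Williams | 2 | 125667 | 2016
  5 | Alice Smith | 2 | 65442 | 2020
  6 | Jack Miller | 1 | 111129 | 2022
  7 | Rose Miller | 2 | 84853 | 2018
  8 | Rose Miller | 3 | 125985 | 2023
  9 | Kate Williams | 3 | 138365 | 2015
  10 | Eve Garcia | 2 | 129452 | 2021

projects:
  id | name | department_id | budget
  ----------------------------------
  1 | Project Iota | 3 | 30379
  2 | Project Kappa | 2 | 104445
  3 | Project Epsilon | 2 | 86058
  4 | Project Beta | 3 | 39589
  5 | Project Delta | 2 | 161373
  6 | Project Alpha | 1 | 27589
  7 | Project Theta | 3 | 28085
SELECT name, department_id FROM employees WHERE department_id IN (SELECT id FROM departments WHERE budget > 352821)

Execution result:
name | department_id
Kate Martinez | 1
Henry Williams | 2
Alice Smith | 2
Jack Miller | 1
Rose Miller | 2
Eve Garcia | 2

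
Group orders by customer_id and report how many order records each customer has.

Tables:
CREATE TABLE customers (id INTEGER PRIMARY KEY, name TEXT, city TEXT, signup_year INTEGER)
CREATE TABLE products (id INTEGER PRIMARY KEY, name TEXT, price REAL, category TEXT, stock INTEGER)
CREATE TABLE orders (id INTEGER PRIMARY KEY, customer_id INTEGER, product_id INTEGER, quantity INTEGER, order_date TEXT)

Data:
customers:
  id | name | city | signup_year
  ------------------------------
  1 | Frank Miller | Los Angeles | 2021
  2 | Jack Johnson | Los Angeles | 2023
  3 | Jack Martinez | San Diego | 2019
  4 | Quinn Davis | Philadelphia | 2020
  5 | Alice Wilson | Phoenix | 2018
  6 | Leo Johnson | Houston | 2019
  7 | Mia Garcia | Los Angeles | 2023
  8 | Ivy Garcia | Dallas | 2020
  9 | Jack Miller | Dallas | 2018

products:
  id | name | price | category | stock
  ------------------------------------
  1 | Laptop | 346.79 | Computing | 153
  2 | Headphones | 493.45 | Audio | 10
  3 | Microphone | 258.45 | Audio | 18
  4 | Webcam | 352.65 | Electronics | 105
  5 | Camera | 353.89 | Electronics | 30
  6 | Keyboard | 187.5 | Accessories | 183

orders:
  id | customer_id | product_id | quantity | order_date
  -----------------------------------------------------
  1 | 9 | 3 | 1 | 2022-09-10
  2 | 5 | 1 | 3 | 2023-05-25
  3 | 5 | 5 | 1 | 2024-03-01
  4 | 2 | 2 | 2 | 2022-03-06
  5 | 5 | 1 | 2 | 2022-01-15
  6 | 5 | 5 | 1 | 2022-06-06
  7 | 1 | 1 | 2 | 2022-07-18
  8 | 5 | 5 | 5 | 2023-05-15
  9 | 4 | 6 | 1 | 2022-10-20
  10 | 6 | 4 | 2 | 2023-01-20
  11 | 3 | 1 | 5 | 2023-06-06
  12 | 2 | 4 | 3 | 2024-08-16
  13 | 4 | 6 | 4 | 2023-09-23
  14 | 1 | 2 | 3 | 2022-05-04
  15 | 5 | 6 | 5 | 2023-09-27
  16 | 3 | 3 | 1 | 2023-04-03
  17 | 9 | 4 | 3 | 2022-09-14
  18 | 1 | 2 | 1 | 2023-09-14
SELECT customer_id, COUNT(*) AS order_count FROM orders GROUP BY customer_id

Execution result:
customer_id | order_count
1 | 3
2 | 2
3 | 2
4 | 2
5 | 6
6 | 1
9 | 2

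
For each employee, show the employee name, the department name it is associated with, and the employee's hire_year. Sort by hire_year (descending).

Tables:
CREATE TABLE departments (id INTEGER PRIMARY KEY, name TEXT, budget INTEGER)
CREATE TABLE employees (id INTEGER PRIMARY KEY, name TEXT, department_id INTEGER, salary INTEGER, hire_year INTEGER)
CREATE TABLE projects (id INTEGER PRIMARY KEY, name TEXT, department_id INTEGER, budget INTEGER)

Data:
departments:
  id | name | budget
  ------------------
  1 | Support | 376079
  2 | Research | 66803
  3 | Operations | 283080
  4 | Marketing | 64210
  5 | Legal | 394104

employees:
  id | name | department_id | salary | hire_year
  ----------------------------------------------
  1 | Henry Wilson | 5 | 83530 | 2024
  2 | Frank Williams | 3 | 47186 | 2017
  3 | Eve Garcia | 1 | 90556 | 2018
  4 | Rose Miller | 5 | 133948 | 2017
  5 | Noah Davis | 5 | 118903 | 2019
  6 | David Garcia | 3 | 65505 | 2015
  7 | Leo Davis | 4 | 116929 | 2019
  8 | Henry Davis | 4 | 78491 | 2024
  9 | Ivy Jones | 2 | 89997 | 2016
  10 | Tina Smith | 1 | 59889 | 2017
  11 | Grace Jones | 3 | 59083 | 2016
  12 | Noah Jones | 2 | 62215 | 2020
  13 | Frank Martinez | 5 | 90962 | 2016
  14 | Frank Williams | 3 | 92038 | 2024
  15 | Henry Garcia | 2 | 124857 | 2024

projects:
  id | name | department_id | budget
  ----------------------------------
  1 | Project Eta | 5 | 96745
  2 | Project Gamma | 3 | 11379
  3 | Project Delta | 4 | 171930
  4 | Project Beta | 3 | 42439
SELECT c.name, p.name AS department, c.hire_year FROM employees c JOIN departments p ON c.department_id = p.id ORDER BY c.hire_year DESC

Execution result:
name | department | hire_year
Henry Wilson | Legal | 2024
Henry Davis | Marketing | 2024
Frank Williams | Operations | 2024
Henry Garcia | Research | 2024
Noah Jones | Research | 2020
Noah Davis | Legal | 2019
Leo Davis | Marketing | 2019
Eve Garcia | Support | 2018
Frank Williams | Operations | 2017
Rose Miller | Legal | 2017
Tina Smith | Support | 2017
Ivy Jones | Research | 2016
Grace Jones | Operations | 2016
Frank Martinez | Legal | 2016
David Garcia | Operations | 2015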